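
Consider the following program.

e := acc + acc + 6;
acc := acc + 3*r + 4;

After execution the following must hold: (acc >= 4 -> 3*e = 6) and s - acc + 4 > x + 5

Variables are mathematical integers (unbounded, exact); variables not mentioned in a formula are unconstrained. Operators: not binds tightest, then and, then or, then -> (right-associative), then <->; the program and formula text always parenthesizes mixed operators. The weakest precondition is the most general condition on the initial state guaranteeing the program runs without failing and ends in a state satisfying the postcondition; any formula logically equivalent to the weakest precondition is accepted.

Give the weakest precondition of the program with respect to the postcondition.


Working backward. After the program, the postcondition (acc >= 4 -> 3*e = 6) and s - acc + 4 > x + 5 must hold; in canonical form it is (acc >= 4 -> 3*e = 6) and s > acc + x + 1.
Before acc := acc + 3*r + 4: (acc + 3*r >= 0 -> 3*e = 6) and s > acc + 3*r + x + 5
Before e := acc + acc + 6: (acc + 3*r >= 0 -> 6*acc = -12) and s > acc + 3*r + x + 5
Answer: WP = (acc + 3*r >= 0 -> 6*acc = -12) and s > acc + 3*r + x + 5


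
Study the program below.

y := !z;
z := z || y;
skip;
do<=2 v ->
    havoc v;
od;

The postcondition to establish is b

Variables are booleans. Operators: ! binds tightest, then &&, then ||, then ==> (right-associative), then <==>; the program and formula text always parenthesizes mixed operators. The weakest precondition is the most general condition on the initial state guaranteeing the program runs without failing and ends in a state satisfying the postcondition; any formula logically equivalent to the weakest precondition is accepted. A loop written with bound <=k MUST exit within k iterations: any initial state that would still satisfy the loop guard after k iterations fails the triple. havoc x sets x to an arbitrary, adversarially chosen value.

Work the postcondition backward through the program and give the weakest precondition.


Working backward. After the program, b must hold.
Before the loop (bound <=2), unroll the exhaustion recursion (WP_0 = exit-now case; WP_j = one more guarded iteration, up to j = 2):
  WP_0: (!v) && b
  WP_1: (!v) && ((!v) ==> b)
  WP_2: (!v) && ((!v) ==> b)
So before the loop: (!v) && ((!v) ==> b)
Before skip: (!v) && ((!v) ==> b)
Before z := z || y: (!v) && ((!v) ==> b)
Before y := !z: (!v) && ((!v) ==> b)
Answer: WP = (!v) && ((!v) ==> b)


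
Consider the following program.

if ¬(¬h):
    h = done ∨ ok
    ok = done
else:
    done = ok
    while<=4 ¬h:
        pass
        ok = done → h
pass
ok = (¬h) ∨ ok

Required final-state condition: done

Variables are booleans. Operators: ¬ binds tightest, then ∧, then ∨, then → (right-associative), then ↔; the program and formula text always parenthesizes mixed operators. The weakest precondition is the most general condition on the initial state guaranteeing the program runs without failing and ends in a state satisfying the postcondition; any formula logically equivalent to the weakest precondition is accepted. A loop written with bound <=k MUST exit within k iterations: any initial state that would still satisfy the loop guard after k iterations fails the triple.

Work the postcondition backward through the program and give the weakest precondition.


Working backward. After the program, done must hold.
Before ok := (¬h) ∨ ok: done
Before skip: done
Then branch requires done; else branch requires ((¬h) → (((¬h) → (((¬h) → (((¬h) → (h ∧ ok)) ∧ (h → ok))) ∧ (h → ok))) ∧ (h → ok))) ∧ (h → ok).
Before the if: (h → done) ∧ ((¬h) → (((¬h) → (((¬h) → (((¬h) → (((¬h) → (h ∧ ok)) ∧ (h → ok))) ∧ (h → ok))) ∧ (h → ok))) ∧ (h → ok)))
Answer: WP = (h → done) ∧ ((¬h) → (((¬h) → (((¬h) → (((¬h) → (((¬h) → (h ∧ ok)) ∧ (h → ok))) ∧ (h → ok))) ∧ (h → ok))) ∧ (h → ok)))


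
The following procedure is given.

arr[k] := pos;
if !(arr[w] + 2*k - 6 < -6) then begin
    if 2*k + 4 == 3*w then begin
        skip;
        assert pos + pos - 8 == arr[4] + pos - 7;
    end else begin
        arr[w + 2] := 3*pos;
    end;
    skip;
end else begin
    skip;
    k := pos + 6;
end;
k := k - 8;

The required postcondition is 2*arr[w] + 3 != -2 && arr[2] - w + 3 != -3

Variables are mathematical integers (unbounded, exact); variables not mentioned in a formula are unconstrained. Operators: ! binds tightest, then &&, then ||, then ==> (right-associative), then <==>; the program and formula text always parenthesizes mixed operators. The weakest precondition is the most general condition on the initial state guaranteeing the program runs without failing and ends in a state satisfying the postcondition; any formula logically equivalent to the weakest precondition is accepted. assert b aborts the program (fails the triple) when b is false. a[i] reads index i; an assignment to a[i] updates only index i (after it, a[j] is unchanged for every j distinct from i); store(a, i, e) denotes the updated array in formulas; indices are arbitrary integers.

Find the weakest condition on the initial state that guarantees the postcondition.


Working backward. After the program, the postcondition 2*arr[w] + 3 != -2 && arr[2] - w + 3 != -3 must hold; in canonical form it is 2*arr[w] != -5 && arr[2] != w - 6.
Before k := k - 8: 2*arr[w] != -5 && arr[2] != w - 6
Then branch requires (2*k == 3*w - 4 ==> (pos == arr[4] + 1 && 2*arr[w] != -5 && arr[2] != w - 6)) && ((!(2*k == 3*w - 4)) ==> (2*store(arr, w + 2, 3*pos)[w] != -5 && store(arr, w + 2, 3*pos)[2] != w - 6)); else branch requires 2*arr[w] != -5 && arr[2] != w - 6.
Before the if: ((!(arr[w] + 2*k < 0)) ==> ((2*k == 3*w - 4 ==> (pos == arr[4] + 1 && 2*arr[w] != -5 && arr[2] != w - 6)) && ((!(2*k == 3*w - 4)) ==> (2*store(arr, w + 2, 3*pos)[w] != -5 && store(arr, w + 2, 3*pos)[2] != w - 6)))) && (arr[w] + 2*k < 0 ==> (2*arr[w] != -5 && arr[2] != w - 6))
Before arr[k] := pos: ((!(store(arr, k, pos)[w] + 2*k < 0)) ==> ((2*k == 3*w - 4 ==> (pos == store(arr, k, pos)[4] + 1 && 2*store(arr, k, pos)[w] != -5 && store(arr, k, pos)[2] != w - 6)) && ((!(2*k == 3*w - 4)) ==> (2*store(store(arr, k, pos), w + 2, 3*pos)[w] != -5 && store(store(arr, k, pos), w + 2, 3*pos)[2] != w - 6)))) && (store(arr, k, pos)[w] + 2*k < 0 ==> (2*store(arr, k, pos)[w] != -5 && store(arr, k, pos)[2] != w - 6))
Answer: WP = ((!(store(arr, k, pos)[w] + 2*k < 0)) ==> ((2*k == 3*w - 4 ==> (pos == store(arr, k, pos)[4] + 1 && 2*store(arr, k, pos)[w] != -5 && store(arr, k, pos)[2] != w - 6)) && ((!(2*k == 3*w - 4)) ==> (2*store(store(arr, k, pos), w + 2, 3*pos)[w] != -5 && store(store(arr, k, pos), w + 2, 3*pos)[2] != w - 6)))) && (store(arr, k, pos)[w] + 2*k < 0 ==> (2*store(arr, k, pos)[w] != -5 && store(arr, k, pos)[2] != w - 6))


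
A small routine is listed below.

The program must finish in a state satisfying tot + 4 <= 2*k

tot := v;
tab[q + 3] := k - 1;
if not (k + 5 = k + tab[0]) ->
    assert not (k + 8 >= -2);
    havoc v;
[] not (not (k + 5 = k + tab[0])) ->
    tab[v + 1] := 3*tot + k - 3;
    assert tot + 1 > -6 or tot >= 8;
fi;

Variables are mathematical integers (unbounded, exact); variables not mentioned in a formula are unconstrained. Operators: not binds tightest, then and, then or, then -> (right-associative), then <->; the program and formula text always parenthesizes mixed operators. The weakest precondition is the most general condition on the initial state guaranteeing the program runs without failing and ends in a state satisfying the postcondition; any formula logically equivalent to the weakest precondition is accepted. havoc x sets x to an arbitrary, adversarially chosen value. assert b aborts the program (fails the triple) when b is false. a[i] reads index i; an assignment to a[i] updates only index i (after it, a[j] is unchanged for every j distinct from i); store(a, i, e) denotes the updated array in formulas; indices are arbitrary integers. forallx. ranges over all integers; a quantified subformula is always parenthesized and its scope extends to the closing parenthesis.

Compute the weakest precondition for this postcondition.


Working backward. After the program, the postcondition tot + 4 <= 2*k must hold; in canonical form it is tot <= 2*k - 4.
Then branch requires (not (k >= -10)) and tot <= 2*k - 4; else branch requires (tot > -7 or tot >= 8) and tot <= 2*k - 4.
Before the if: ((not (tab[0] = 5)) -> ((not (k >= -10)) and tot <= 2*k - 4)) and (tab[0] = 5 -> ((tot > -7 or tot >= 8) and tot <= 2*k - 4))
Before tab[q + 3] := k - 1: ((not (store(tab, q + 3, k - 1)[0] = 5)) -> ((not (k >= -10)) and tot <= 2*k - 4)) and (store(tab, q + 3, k - 1)[0] = 5 -> ((tot > -7 or tot >= 8) and tot <= 2*k - 4))
Before tot := v: ((not (store(tab, q + 3, k - 1)[0] = 5)) -> ((not (k >= -10)) and v <= 2*k - 4)) and (store(tab, q + 3, k - 1)[0] = 5 -> ((v > -7 or v >= 8) and v <= 2*k - 4))
Answer: WP = ((not (store(tab, q + 3, k - 1)[0] = 5)) -> ((not (k >= -10)) and v <= 2*k - 4)) and (store(tab, q + 3, k - 1)[0] = 5 -> ((v > -7 or v >= 8) and v <= 2*k - 4))


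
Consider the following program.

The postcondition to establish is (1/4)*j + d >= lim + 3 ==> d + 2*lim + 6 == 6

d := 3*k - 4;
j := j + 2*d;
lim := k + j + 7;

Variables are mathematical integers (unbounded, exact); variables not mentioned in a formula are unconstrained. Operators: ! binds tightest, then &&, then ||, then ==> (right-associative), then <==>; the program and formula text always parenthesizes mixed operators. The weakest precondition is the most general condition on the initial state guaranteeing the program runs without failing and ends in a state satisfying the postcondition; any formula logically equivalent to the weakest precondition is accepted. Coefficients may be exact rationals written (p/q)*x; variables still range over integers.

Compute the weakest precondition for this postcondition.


Working backward. After the program, the postcondition (1/4)*j + d >= lim + 3 ==> d + 2*lim + 6 == 6 must hold; in canonical form it is d + (1/4)*j >= lim + 3 ==> d + 2*lim == 0.
Before lim := k + j + 7: d >= (3/4)*j + k + 10 ==> d + 2*j + 2*k == -14
Before j := j + 2*d: (1/2)*d + (3/4)*j + k <= -10 ==> 5*d + 2*j + 2*k == -14
Before d := 3*k - 4: (3/4)*j + (5/2)*k <= -8 ==> 2*j + 17*k == 6
Answer: WP = (3/4)*j + (5/2)*k <= -8 ==> 2*j + 17*k == 6


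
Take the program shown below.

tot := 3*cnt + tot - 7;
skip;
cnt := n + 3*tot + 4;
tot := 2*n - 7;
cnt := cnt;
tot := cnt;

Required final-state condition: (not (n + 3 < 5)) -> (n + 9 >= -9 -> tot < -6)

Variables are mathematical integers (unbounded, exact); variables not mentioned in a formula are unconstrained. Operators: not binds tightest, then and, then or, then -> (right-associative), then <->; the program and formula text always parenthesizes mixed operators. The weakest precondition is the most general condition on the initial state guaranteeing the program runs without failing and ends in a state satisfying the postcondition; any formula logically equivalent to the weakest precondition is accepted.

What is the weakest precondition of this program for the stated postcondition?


Working backward. After the program, the postcondition (not (n + 3 < 5)) -> (n + 9 >= -9 -> tot < -6) must hold; in canonical form it is (not (n < 2)) -> (n >= -18 -> tot < -6).
Before tot := cnt: (not (n < 2)) -> (n >= -18 -> cnt < -6)
Before cnt := cnt: (not (n < 2)) -> (n >= -18 -> cnt < -6)
Before tot := 2*n - 7: (not (n < 2)) -> (n >= -18 -> cnt < -6)
Before cnt := n + 3*tot + 4: (not (n < 2)) -> (n >= -18 -> n + 3*tot < -10)
Before skip: (not (n < 2)) -> (n >= -18 -> n + 3*tot < -10)
Before tot := 3*cnt + tot - 7: (not (n < 2)) -> (n >= -18 -> 9*cnt + n + 3*tot < 11)
Answer: WP = (not (n < 2)) -> (n >= -18 -> 9*cnt + n + 3*tot < 11)


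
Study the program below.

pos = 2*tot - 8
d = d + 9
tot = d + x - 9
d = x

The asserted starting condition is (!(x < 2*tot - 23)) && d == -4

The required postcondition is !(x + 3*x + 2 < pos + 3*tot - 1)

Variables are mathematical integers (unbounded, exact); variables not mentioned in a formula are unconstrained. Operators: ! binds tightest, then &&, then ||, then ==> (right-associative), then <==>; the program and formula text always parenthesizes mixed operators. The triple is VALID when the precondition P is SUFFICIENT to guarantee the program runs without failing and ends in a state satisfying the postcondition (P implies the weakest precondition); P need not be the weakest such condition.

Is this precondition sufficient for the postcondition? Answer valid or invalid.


Working backward. After the program, the postcondition !(x + 3*x + 2 < pos + 3*tot - 1) must hold; in canonical form it is !(4*x < pos + 3*tot - 3).
Before d := x: !(4*x < pos + 3*tot - 3)
Before tot := d + x - 9: !(x < 3*d + pos - 30)
Before d := d + 9: !(x < 3*d + pos - 3)
Before pos := 2*tot - 8: !(x < 3*d + 2*tot - 11)
The weakest precondition is !(x < 3*d + 2*tot - 11).
Check whether (!(x < 2*tot - 23)) && d == -4 implies it.
Every state satisfying the precondition satisfies the weakest precondition: the implication holds.
Answer: valid


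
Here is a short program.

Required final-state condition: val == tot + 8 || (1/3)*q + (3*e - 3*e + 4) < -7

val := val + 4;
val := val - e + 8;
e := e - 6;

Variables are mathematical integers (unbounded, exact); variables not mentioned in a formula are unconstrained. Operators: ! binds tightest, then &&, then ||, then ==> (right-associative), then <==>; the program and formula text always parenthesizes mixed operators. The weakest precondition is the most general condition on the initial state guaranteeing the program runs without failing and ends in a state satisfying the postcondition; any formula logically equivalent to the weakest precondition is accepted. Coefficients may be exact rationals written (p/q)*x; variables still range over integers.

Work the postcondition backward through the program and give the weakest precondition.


Working backward. After the program, the postcondition val == tot + 8 || (1/3)*q + (3*e - 3*e + 4) < -7 must hold; in canonical form it is val == tot + 8 || (1/3)*q < -11.
Before e := e - 6: val == tot + 8 || (1/3)*q < -11
Before val := val - e + 8: val == e + tot || (1/3)*q < -11
Before val := val + 4: val == e + tot - 4 || (1/3)*q < -11
Answer: WP = val == e + tot - 4 || (1/3)*q < -11


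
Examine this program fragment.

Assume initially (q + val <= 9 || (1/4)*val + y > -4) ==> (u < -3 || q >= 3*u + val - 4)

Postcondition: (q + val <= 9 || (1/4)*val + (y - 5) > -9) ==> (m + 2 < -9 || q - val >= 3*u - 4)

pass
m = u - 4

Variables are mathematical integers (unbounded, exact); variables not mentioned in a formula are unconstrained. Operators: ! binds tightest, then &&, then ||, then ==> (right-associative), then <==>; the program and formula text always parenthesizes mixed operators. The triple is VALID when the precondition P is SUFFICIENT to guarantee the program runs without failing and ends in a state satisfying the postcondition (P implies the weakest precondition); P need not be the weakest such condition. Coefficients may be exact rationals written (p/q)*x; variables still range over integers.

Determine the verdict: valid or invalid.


Working backward. After the program, the postcondition (q + val <= 9 || (1/4)*val + (y - 5) > -9) ==> (m + 2 < -9 || q - val >= 3*u - 4) must hold; in canonical form it is (q + val <= 9 || (1/4)*val + y > -4) ==> (m < -11 || q >= 3*u + val - 4).
Before m := u - 4: (q + val <= 9 || (1/4)*val + y > -4) ==> (u < -7 || q >= 3*u + val - 4)
Before skip: (q + val <= 9 || (1/4)*val + y > -4) ==> (u < -7 || q >= 3*u + val - 4)
The weakest precondition is (q + val <= 9 || (1/4)*val + y > -4) ==> (u < -7 || q >= 3*u + val - 4).
Check whether (q + val <= 9 || (1/4)*val + y > -4) ==> (u < -3 || q >= 3*u + val - 4) implies it.
Countermodel: at the initial state q = -5, u = -5, val = 15, y = 0, the precondition holds but the weakest precondition fails.
Answer: invalid


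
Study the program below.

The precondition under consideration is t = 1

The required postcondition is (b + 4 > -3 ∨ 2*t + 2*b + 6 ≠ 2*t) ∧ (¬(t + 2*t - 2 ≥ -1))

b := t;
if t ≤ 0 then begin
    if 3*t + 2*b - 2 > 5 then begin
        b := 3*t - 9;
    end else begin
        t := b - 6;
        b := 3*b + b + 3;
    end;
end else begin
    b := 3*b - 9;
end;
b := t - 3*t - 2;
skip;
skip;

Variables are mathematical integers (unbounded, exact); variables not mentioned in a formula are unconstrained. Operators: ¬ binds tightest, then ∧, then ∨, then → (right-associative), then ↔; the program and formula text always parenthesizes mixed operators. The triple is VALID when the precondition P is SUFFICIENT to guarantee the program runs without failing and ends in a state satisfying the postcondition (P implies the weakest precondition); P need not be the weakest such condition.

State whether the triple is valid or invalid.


Working backward. After the program, the postcondition (b + 4 > -3 ∨ 2*t + 2*b + 6 ≠ 2*t) ∧ (¬(t + 2*t - 2 ≥ -1)) must hold; in canonical form it is (b > -7 ∨ 2*b ≠ -6) ∧ (¬(3*t ≥ 1)).
Before skip: (b > -7 ∨ 2*b ≠ -6) ∧ (¬(3*t ≥ 1))
Before skip: (b > -7 ∨ 2*b ≠ -6) ∧ (¬(3*t ≥ 1))
Before b := t - 3*t - 2: (2*t < 5 ∨ 4*t ≠ 2) ∧ (¬(3*t ≥ 1))
Then branch requires (2*b + 3*t > 7 → ((2*t < 5 ∨ 4*t ≠ 2) ∧ (¬(3*t ≥ 1)))) ∧ ((¬(2*b + 3*t > 7)) → ((2*b < 17 ∨ 4*b ≠ 26) ∧ (¬(3*b ≥ 19)))); else branch requires (2*t < 5 ∨ 4*t ≠ 2) ∧ (¬(3*t ≥ 1)).
Before the if: (t ≤ 0 → ((2*b + 3*t > 7 → ((2*t < 5 ∨ 4*t ≠ 2) ∧ (¬(3*t ≥ 1)))) ∧ ((¬(2*b + 3*t > 7)) → ((2*b < 17 ∨ 4*b ≠ 26) ∧ (¬(3*b ≥ 19)))))) ∧ ((¬(t ≤ 0)) → ((2*t < 5 ∨ 4*t ≠ 2) ∧ (¬(3*t ≥ 1))))
Before b := t: (t ≤ 0 → ((5*t > 7 → ((2*t < 5 ∨ 4*t ≠ 2) ∧ (¬(3*t ≥ 1)))) ∧ ((¬(5*t > 7)) → ((2*t < 17 ∨ 4*t ≠ 26) ∧ (¬(3*t ≥ 19)))))) ∧ ((¬(t ≤ 0)) → ((2*t < 5 ∨ 4*t ≠ 2) ∧ (¬(3*t ≥ 1))))
The weakest precondition is (t ≤ 0 → ((5*t > 7 → ((2*t < 5 ∨ 4*t ≠ 2) ∧ (¬(3*t ≥ 1)))) ∧ ((¬(5*t > 7)) → ((2*t < 17 ∨ 4*t ≠ 26) ∧ (¬(3*t ≥ 19)))))) ∧ ((¬(t ≤ 0)) → ((2*t < 5 ∨ 4*t ≠ 2) ∧ (¬(3*t ≥ 1)))).
Check whether t = 1 implies it.
Countermodel: at the initial state t = 1, the precondition holds but the weakest precondition fails.
Answer: invalid


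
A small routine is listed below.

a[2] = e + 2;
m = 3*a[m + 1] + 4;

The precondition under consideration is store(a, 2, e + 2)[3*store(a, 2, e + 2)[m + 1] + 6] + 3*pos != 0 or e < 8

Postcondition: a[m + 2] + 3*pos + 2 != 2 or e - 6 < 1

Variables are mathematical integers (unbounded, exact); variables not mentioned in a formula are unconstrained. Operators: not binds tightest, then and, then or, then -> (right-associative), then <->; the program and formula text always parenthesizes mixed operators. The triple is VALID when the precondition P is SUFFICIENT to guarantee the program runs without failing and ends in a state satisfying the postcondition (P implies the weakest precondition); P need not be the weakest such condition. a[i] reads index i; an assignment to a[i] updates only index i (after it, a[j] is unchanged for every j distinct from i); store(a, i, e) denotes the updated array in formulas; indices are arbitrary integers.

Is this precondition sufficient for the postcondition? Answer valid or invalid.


Working backward. After the program, the postcondition a[m + 2] + 3*pos + 2 != 2 or e - 6 < 1 must hold; in canonical form it is a[m + 2] + 3*pos != 0 or e < 7.
Before m := 3*a[m + 1] + 4: a[3*a[m + 1] + 6] + 3*pos != 0 or e < 7
Before a[2] := e + 2: store(a, 2, e + 2)[3*store(a, 2, e + 2)[m + 1] + 6] + 3*pos != 0 or e < 7
The weakest precondition is store(a, 2, e + 2)[3*store(a, 2, e + 2)[m + 1] + 6] + 3*pos != 0 or e < 7.
Check whether store(a, 2, e + 2)[3*store(a, 2, e + 2)[m + 1] + 6] + 3*pos != 0 or e < 8 implies it.
Countermodel: at the initial state a = {[0] = -19548, [2] = 3, [4] = -2, elsewhere 3}, e = 7, m = 3, pos = 6516, the precondition holds but the weakest precondition fails.
Answer: invalid


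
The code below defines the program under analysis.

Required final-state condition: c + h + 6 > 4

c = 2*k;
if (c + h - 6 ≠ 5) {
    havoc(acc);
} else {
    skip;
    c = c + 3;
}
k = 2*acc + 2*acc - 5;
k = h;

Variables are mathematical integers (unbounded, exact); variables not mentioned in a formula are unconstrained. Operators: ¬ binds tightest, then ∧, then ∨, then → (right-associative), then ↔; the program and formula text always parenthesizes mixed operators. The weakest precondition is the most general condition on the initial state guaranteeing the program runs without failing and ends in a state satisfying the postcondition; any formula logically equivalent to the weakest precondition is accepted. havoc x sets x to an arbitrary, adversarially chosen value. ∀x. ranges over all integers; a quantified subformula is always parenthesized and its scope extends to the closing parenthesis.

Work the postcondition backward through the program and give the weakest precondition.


Working backward. After the program, the postcondition c + h + 6 > 4 must hold; in canonical form it is c + h > -2.
Before k := h: c + h > -2
Before k := 2*acc + 2*acc - 5: c + h > -2
Then branch requires c + h > -2; else branch requires c + h > -5.
Before the if: (c + h ≠ 11 → c + h > -2) ∧ ((¬(c + h ≠ 11)) → c + h > -5)
Before c := 2*k: (h + 2*k ≠ 11 → h + 2*k > -2) ∧ ((¬(h + 2*k ≠ 11)) → h + 2*k > -5)
Answer: WP = (h + 2*k ≠ 11 → h + 2*k > -2) ∧ ((¬(h + 2*k ≠ 11)) → h + 2*k > -5)


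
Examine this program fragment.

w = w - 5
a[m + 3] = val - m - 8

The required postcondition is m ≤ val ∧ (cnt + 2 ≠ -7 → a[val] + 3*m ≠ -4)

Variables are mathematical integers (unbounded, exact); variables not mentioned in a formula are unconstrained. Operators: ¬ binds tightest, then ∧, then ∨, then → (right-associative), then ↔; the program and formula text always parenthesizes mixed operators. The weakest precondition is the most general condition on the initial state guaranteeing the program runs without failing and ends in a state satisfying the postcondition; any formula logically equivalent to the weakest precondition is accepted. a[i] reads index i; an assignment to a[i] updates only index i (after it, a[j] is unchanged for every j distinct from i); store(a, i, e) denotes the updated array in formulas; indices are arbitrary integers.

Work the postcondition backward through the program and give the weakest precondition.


Working backward. After the program, the postcondition m ≤ val ∧ (cnt + 2 ≠ -7 → a[val] + 3*m ≠ -4) must hold; in canonical form it is m ≤ val ∧ (cnt ≠ -9 → a[val] + 3*m ≠ -4).
Before a[m + 3] := val - m - 8: m ≤ val ∧ (cnt ≠ -9 → store(a, m + 3, -m + val - 8)[val] + 3*m ≠ -4)
Before w := w - 5: m ≤ val ∧ (cnt ≠ -9 → store(a, m + 3, -m + val - 8)[val] + 3*m ≠ -4)
Answer: WP = m ≤ val ∧ (cnt ≠ -9 → store(a, m + 3, -m + val - 8)[val] + 3*m ≠ -4)


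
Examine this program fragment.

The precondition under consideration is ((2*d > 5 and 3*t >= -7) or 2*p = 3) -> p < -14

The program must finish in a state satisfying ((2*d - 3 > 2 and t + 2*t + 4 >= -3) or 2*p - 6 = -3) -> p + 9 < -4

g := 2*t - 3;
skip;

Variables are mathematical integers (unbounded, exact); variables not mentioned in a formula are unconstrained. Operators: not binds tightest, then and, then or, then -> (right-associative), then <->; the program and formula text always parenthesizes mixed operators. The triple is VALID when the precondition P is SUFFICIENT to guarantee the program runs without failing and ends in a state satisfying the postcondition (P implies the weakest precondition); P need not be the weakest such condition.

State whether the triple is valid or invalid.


Working backward. After the program, the postcondition ((2*d - 3 > 2 and t + 2*t + 4 >= -3) or 2*p - 6 = -3) -> p + 9 < -4 must hold; in canonical form it is ((2*d > 5 and 3*t >= -7) or 2*p = 3) -> p < -13.
Before skip: ((2*d > 5 and 3*t >= -7) or 2*p = 3) -> p < -13
Before g := 2*t - 3: ((2*d > 5 and 3*t >= -7) or 2*p = 3) -> p < -13
The weakest precondition is ((2*d > 5 and 3*t >= -7) or 2*p = 3) -> p < -13.
Check whether ((2*d > 5 and 3*t >= -7) or 2*p = 3) -> p < -14 implies it.
Every state satisfying the precondition satisfies the weakest precondition: the implication holds.
Answer: valid


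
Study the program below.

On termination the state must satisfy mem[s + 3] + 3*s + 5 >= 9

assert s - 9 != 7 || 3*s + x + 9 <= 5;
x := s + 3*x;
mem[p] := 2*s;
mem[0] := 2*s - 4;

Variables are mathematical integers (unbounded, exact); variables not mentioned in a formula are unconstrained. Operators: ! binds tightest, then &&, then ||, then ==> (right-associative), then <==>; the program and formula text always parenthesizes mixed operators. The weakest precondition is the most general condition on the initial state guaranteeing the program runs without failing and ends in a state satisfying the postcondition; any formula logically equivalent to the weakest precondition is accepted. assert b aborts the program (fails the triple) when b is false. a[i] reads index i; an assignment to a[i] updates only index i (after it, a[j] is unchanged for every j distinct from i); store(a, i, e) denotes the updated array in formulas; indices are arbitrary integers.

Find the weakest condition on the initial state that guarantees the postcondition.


Working backward. After the program, the postcondition mem[s + 3] + 3*s + 5 >= 9 must hold; in canonical form it is mem[s + 3] + 3*s >= 4.
Before mem[0] := 2*s - 4: store(mem, 0, 2*s - 4)[s + 3] + 3*s >= 4
Before mem[p] := 2*s: store(store(mem, p, 2*s), 0, 2*s - 4)[s + 3] + 3*s >= 4
Before x := s + 3*x: store(store(mem, p, 2*s), 0, 2*s - 4)[s + 3] + 3*s >= 4
Before assert s - 9 != 7 || 3*s + x + 9 <= 5: (s != 16 || 3*s + x <= -4) && store(store(mem, p, 2*s), 0, 2*s - 4)[s + 3] + 3*s >= 4
Answer: WP = (s != 16 || 3*s + x <= -4) && store(store(mem, p, 2*s), 0, 2*s - 4)[s + 3] + 3*s >= 4


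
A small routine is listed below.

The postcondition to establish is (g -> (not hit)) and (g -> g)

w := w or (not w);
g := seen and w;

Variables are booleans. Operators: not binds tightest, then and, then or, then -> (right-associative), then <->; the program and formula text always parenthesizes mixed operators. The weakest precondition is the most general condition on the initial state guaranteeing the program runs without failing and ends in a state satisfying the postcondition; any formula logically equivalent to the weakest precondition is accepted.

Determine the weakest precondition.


Working backward. After the program, the postcondition (g -> (not hit)) and (g -> g) must hold; in canonical form it is g -> (not hit).
Before g := seen and w: (seen and w) -> (not hit)
Before w := w or (not w): seen -> (not hit)
Answer: WP = seen -> (not hit)


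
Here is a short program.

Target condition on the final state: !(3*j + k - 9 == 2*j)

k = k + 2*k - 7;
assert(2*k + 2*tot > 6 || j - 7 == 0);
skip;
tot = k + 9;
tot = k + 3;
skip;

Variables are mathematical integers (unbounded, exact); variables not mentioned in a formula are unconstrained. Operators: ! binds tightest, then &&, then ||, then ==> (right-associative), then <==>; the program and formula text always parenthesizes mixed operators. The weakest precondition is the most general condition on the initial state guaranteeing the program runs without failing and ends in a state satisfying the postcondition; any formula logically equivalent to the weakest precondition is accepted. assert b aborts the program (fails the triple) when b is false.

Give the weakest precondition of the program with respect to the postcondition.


Working backward. After the program, the postcondition !(3*j + k - 9 == 2*j) must hold; in canonical form it is !(j + k == 9).
Before skip: !(j + k == 9)
Before tot := k + 3: !(j + k == 9)
Before tot := k + 9: !(j + k == 9)
Before skip: !(j + k == 9)
Before assert 2*k + 2*tot > 6 || j - 7 == 0: (2*k + 2*tot > 6 || j == 7) && (!(j + k == 9))
Before k := k + 2*k - 7: (6*k + 2*tot > 20 || j == 7) && (!(j + 3*k == 16))
Answer: WP = (6*k + 2*tot > 20 || j == 7) && (!(j + 3*k == 16))


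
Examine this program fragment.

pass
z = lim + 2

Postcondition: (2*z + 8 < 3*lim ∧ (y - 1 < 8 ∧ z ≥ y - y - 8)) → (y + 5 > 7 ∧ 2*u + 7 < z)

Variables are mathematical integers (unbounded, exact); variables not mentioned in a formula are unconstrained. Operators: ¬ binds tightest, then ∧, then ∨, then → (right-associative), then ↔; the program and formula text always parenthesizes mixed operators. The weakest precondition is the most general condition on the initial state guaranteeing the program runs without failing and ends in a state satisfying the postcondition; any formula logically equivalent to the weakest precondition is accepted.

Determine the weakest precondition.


Working backward. After the program, the postcondition (2*z + 8 < 3*lim ∧ (y - 1 < 8 ∧ z ≥ y - y - 8)) → (y + 5 > 7 ∧ 2*u + 7 < z) must hold; in canonical form it is (2*z < 3*lim - 8 ∧ y < 9 ∧ z ≥ -8) → (y > 2 ∧ 2*u < z - 7).
Before z := lim + 2: (lim > 12 ∧ y < 9 ∧ lim ≥ -10) → (y > 2 ∧ 2*u < lim - 5)
Before skip: (lim > 12 ∧ y < 9 ∧ lim ≥ -10) → (y > 2 ∧ 2*u < lim - 5)
Answer: WP = (lim > 12 ∧ y < 9 ∧ lim ≥ -10) → (y > 2 ∧ 2*u < lim - 5)


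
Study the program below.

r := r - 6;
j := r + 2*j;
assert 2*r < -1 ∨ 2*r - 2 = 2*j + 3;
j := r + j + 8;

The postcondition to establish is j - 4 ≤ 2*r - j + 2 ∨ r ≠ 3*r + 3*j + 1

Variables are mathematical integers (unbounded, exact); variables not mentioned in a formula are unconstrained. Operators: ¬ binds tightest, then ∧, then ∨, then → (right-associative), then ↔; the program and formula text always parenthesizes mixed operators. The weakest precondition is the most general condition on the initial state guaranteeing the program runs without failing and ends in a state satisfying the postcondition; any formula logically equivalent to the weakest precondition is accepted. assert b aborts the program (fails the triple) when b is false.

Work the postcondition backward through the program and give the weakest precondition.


Working backward. After the program, the postcondition j - 4 ≤ 2*r - j + 2 ∨ r ≠ 3*r + 3*j + 1 must hold; in canonical form it is 2*j ≤ 2*r + 6 ∨ 3*j + 2*r ≠ -1.
Before j := r + j + 8: 2*j ≤ -10 ∨ 3*j + 5*r ≠ -25
Before assert 2*r < -1 ∨ 2*r - 2 = 2*j + 3: (2*r < -1 ∨ 2*r = 2*j + 5) ∧ (2*j ≤ -10 ∨ 3*j + 5*r ≠ -25)
Before j := r + 2*j: (2*r < -1 ∨ 4*j = -5) ∧ (4*j + 2*r ≤ -10 ∨ 6*j + 8*r ≠ -25)
Before r := r - 6: (2*r < 11 ∨ 4*j = -5) ∧ (4*j + 2*r ≤ 2 ∨ 6*j + 8*r ≠ 23)
Answer: WP = (2*r < 11 ∨ 4*j = -5) ∧ (4*j + 2*r ≤ 2 ∨ 6*j + 8*r ≠ 23)


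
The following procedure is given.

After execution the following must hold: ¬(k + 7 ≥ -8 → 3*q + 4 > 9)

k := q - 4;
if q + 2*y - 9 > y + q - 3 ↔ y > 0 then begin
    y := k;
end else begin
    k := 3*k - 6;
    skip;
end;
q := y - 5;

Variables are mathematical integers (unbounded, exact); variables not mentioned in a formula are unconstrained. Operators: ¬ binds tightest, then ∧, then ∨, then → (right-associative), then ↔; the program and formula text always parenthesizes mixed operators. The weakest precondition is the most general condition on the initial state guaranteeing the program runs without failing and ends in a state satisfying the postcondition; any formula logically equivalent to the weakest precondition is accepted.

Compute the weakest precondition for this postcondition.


Working backward. After the program, the postcondition ¬(k + 7 ≥ -8 → 3*q + 4 > 9) must hold; in canonical form it is ¬(k ≥ -15 → 3*q > 5).
Before q := y - 5: ¬(k ≥ -15 → 3*y > 20)
Then branch requires ¬(k ≥ -15 → 3*k > 20); else branch requires ¬(3*k ≥ -9 → 3*y > 20).
Before the if: ((y > 6 ↔ y > 0) → (¬(k ≥ -15 → 3*k > 20))) ∧ ((¬(y > 6 ↔ y > 0)) → (¬(3*k ≥ -9 → 3*y > 20)))
Before k := q - 4: ((y > 6 ↔ y > 0) → (¬(q ≥ -11 → 3*q > 32))) ∧ ((¬(y > 6 ↔ y > 0)) → (¬(3*q ≥ 3 → 3*y > 20)))
Answer: WP = ((y > 6 ↔ y > 0) → (¬(q ≥ -11 → 3*q > 32))) ∧ ((¬(y > 6 ↔ y > 0)) → (¬(3*q ≥ 3 → 3*y > 20)))


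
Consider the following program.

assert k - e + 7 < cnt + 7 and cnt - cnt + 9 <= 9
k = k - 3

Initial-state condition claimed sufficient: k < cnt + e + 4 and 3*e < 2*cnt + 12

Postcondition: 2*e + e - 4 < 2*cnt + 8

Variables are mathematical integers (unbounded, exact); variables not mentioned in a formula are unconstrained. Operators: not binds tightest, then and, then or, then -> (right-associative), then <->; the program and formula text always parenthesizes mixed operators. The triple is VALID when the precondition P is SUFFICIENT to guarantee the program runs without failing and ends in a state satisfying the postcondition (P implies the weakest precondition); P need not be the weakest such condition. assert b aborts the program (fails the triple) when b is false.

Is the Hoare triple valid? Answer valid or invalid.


Working backward. After the program, the postcondition 2*e + e - 4 < 2*cnt + 8 must hold; in canonical form it is 3*e < 2*cnt + 12.
Before k := k - 3: 3*e < 2*cnt + 12
Before assert k - e + 7 < cnt + 7 and cnt - cnt + 9 <= 9: k < cnt + e and 3*e < 2*cnt + 12
The weakest precondition is k < cnt + e and 3*e < 2*cnt + 12.
Check whether k < cnt + e + 4 and 3*e < 2*cnt + 12 implies it.
Countermodel: at the initial state cnt = 0, e = 0, k = 0, the precondition holds but the weakest precondition fails.
Answer: invalid


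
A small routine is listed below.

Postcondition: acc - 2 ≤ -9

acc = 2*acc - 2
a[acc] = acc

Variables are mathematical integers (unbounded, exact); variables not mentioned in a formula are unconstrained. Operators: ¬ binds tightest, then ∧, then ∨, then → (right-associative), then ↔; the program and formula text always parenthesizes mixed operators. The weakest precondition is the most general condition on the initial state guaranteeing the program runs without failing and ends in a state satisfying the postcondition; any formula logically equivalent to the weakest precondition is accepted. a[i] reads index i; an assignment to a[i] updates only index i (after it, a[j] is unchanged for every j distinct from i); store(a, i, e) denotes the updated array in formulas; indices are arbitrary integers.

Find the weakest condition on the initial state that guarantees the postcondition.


Working backward. After the program, the postcondition acc - 2 ≤ -9 must hold; in canonical form it is acc ≤ -7.
Before a[acc] := acc: acc ≤ -7
Before acc := 2*acc - 2: 2*acc ≤ -5
Answer: WP = 2*acc ≤ -5


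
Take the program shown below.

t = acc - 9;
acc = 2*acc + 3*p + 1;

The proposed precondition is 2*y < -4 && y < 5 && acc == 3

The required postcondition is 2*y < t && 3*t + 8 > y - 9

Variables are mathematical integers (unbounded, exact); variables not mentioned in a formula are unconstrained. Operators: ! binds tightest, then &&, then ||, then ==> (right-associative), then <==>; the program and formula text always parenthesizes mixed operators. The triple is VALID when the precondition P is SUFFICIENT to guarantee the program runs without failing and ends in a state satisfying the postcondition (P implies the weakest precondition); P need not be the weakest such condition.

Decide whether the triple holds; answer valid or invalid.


Working backward. After the program, the postcondition 2*y < t && 3*t + 8 > y - 9 must hold; in canonical form it is 2*y < t && 3*t > y - 17.
Before acc := 2*acc + 3*p + 1: 2*y < t && 3*t > y - 17
Before t := acc - 9: 2*y < acc - 9 && 3*acc > y + 10
The weakest precondition is 2*y < acc - 9 && 3*acc > y + 10.
Check whether 2*y < -4 && y < 5 && acc == 3 implies it.
Countermodel: at the initial state acc = 3, y = -3, the precondition holds but the weakest precondition fails.
Answer: invalid


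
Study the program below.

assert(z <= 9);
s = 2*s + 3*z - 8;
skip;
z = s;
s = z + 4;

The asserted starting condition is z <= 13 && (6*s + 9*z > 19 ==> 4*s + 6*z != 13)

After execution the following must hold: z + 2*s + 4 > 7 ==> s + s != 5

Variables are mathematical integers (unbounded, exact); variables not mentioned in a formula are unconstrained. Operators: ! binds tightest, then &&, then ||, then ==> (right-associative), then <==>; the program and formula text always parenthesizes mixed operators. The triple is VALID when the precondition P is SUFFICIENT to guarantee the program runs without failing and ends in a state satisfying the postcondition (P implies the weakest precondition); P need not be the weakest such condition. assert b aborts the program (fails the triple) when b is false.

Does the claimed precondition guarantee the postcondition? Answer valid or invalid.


Working backward. After the program, the postcondition z + 2*s + 4 > 7 ==> s + s != 5 must hold; in canonical form it is 2*s + z > 3 ==> 2*s != 5.
Before s := z + 4: 3*z > -5 ==> 2*z != -3
Before z := s: 3*s > -5 ==> 2*s != -3
Before skip: 3*s > -5 ==> 2*s != -3
Before s := 2*s + 3*z - 8: 6*s + 9*z > 19 ==> 4*s + 6*z != 13
Before assert z <= 9: z <= 9 && (6*s + 9*z > 19 ==> 4*s + 6*z != 13)
The weakest precondition is z <= 9 && (6*s + 9*z > 19 ==> 4*s + 6*z != 13).
Check whether z <= 13 && (6*s + 9*z > 19 ==> 4*s + 6*z != 13) implies it.
Countermodel: at the initial state s = 0, z = 10, the precondition holds but the weakest precondition fails.
Answer: invalid


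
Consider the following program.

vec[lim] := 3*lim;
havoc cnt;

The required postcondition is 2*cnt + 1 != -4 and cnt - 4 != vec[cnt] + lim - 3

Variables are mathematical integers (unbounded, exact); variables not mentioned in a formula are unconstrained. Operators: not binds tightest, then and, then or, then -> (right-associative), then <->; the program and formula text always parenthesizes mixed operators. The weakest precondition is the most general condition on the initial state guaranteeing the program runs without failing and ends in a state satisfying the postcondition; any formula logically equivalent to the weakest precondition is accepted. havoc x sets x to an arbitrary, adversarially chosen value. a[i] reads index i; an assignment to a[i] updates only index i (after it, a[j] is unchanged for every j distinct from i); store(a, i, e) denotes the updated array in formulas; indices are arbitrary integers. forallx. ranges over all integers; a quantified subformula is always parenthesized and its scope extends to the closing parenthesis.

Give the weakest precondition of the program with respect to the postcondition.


Working backward. After the program, the postcondition 2*cnt + 1 != -4 and cnt - 4 != vec[cnt] + lim - 3 must hold; in canonical form it is 2*cnt != -5 and cnt != vec[cnt] + lim + 1.
Before havoc cnt: forall cnt_1. (2*cnt_1 != -5 and cnt_1 != vec[cnt_1] + lim + 1)
Before vec[lim] := 3*lim: forall cnt_1. (2*cnt_1 != -5 and cnt_1 != store(vec, lim, 3*lim)[cnt_1] + lim + 1)
Answer: WP = forall cnt_1. (2*cnt_1 != -5 and cnt_1 != store(vec, lim, 3*lim)[cnt_1] + lim + 1)


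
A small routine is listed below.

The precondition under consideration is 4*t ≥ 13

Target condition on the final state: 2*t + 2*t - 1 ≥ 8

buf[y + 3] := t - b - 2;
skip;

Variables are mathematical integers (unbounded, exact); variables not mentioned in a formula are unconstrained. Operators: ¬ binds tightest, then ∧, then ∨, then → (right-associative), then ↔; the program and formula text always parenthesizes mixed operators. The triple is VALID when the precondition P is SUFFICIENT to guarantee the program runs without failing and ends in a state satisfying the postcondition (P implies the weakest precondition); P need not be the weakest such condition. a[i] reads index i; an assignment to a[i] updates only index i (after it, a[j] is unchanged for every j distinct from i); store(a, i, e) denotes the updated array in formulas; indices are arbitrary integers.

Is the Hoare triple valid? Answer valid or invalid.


Working backward. After the program, the postcondition 2*t + 2*t - 1 ≥ 8 must hold; in canonical form it is 4*t ≥ 9.
Before skip: 4*t ≥ 9
Before buf[y + 3] := t - b - 2: 4*t ≥ 9
The weakest precondition is 4*t ≥ 9.
Check whether 4*t ≥ 13 implies it.
Every state satisfying the precondition satisfies the weakest precondition: the implication holds.
Answer: valid
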